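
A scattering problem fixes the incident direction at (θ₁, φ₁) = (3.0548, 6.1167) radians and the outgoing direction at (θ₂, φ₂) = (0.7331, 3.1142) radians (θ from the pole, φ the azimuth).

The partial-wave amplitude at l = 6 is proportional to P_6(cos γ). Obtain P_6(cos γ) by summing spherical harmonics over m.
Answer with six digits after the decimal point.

-0.388474

Expand P_6 via completeness: Σ_{m} conj(Y_{6,m}) at Ω₁ times Y_{6,m} at Ω₂ —
  m=-6: Y*=0.00000 - 0.00000j  Y=0.04279 + 0.00710j  product 0.00000 - 0.00000j
  m=-5: Y*=-0.00001 + 0.00001j  Y=-0.16530 - 0.02278j  product 0.00000 - 0.00000j
  m=-4: Y*=0.00016 - 0.00012j  Y=0.36085 + 0.03970j  product 0.00006 - 0.00004j
  m=-3: Y*=-0.00294 + 0.00160j  Y=-0.44441 - 0.03660j  product 0.00136 - 0.00060j
  m=-2: Y*=0.03618 - 0.01251j  Y=0.16353 + 0.00897j  product 0.00603 - 0.00172j
  m=-1: Y*=-0.27126 + 0.04558j  Y=0.30789 + 0.00844j  product -0.08390 + 0.01175j
  m=+0: Y*=0.93821 + 0.00000j  Y=-0.26539 + 0.00000j  product -0.24899 + 0.00000j
  m=+1: Y*=0.27126 + 0.04558j  Y=-0.30789 + 0.00844j  product -0.08390 - 0.01175j
  m=+2: Y*=0.03618 + 0.01251j  Y=0.16353 - 0.00897j  product 0.00603 + 0.00172j
  m=+3: Y*=0.00294 + 0.00160j  Y=0.44441 - 0.03660j  product 0.00136 + 0.00060j
  m=+4: Y*=0.00016 + 0.00012j  Y=0.36085 - 0.03970j  product 0.00006 + 0.00004j
  m=+5: Y*=0.00001 + 0.00001j  Y=0.16530 - 0.02278j  product 0.00000 + 0.00000j
  m=+6: Y*=0.00000 + 0.00000j  Y=0.04279 - 0.00710j  product 0.00000 + 0.00000j
Σ over m = -0.40188 - 0.00000j; ×(4π/13) → -0.38847 - 0.00000j. Real part: -0.388474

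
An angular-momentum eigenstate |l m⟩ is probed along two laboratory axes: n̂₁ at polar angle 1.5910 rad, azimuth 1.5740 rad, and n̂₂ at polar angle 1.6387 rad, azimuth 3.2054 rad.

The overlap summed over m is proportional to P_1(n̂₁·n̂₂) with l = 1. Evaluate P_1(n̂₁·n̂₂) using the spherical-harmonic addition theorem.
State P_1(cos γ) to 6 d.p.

Addition theorem: P_1(cos γ) = (4π/3) Σ_m Y*_{lm}(Ω₁) Y_{lm}(Ω₂), m = −1…1:
  m=-1: Y*=-0.00111 + 0.34542j  Y=-0.34400 + 0.02198j  product -0.00721 - 0.11885j
  m=+0: Y*=-0.00987 + 0.00000j  Y=-0.03315 + 0.00000j  product 0.00033 + 0.00000j
  m=+1: Y*=0.00111 + 0.34542j  Y=0.34400 + 0.02198j  product -0.00721 + 0.11885j
Total Σ_m = -0.01410 + 0.00000j. Multiply by 4.188790: -0.05904 + 0.00000j. P_1(cos γ) = -0.059044

-0.059044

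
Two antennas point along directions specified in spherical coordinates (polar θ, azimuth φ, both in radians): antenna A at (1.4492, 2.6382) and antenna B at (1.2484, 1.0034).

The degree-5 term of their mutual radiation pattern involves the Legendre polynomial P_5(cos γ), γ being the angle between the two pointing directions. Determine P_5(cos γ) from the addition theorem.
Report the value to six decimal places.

-0.040756

Expand P_5 via completeness: Σ_{m} conj(Y_{5,m}) at Ω₁ times Y_{5,m} at Ω₂ —
  m=-5: +0.362799+0.261549i × +0.106853+0.339869i = -0.050126+0.151252i  (running Σ = -0.050126+0.151252i)
  m=-4: -0.074048-0.156163i × -0.242103+0.288142i = +0.062924+0.016471i  (running Σ = +0.012798+0.167723i)
  m=-3: +0.017783-0.292997i × +0.028242+0.003732i = +0.001596-0.008209i  (running Σ = +0.014394+0.159514i)
  m=-2: -0.103498+0.163620i × +0.142569+0.306002i = -0.064824-0.008344i  (running Σ = -0.050430+0.151171i)
  m=-1: -0.222384+0.122470i × -0.031640+0.049647i = +0.000956-0.014916i  (running Σ = -0.049474+0.136255i)
  m=0: +0.198369-0.000000i × +0.318957+0.000000i = +0.063271+0.000000i  (running Σ = +0.013797+0.136255i)
  m=1: +0.222384+0.122470i × +0.031640+0.049647i = +0.000956+0.014916i  (running Σ = +0.014753+0.151171i)
  m=2: -0.103498-0.163620i × +0.142569-0.306002i = -0.064824+0.008344i  (running Σ = -0.050070+0.159514i)
  m=3: -0.017783-0.292997i × -0.028242+0.003732i = +0.001596+0.008209i  (running Σ = -0.048474+0.167723i)
  m=4: -0.074048+0.156163i × -0.242103-0.288142i = +0.062924-0.016471i  (running Σ = +0.014450+0.151252i)
  m=5: -0.362799+0.261549i × -0.106853+0.339869i = -0.050126-0.151252i  (running Σ = -0.035676+0.000000i)
Accumulated sum -0.035676+0.000000i; after 4π/(2l+1) scaling, -0.040756+0.000000i ⇒ P_5 = -0.040756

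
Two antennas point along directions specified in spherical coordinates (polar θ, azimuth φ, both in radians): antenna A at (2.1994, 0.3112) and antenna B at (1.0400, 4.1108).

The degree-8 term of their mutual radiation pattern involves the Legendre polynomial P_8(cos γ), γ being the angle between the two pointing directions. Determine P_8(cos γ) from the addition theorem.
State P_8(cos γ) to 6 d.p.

Term-by-term m-sum for l=8 (normalisation 4π/17 = 0.739198):
  m=-8: Y*=-0.075060+0.057297i  Y=+0.015795-0.156916i  product +0.007805+0.012683i
  m=-7: Y*=+0.156766-0.225447i  Y=-0.324737+0.177939i  product -0.010792+0.101106i
  m=-6: Y*=-0.128892+0.422042i  Y=+0.393055+0.198641i  product -0.134496+0.140282i
  m=-5: Y*=-0.005355-0.361900i  Y=-0.022081-0.164232i  product -0.059317+0.008871i
  m=-4: Y*=-0.010154-0.030035i  Y=+0.193506-0.175005i  product -0.007221-0.004035i
  m=-3: Y*=+0.214628+0.289961i  Y=-0.303925-0.072436i  product -0.044227-0.103673i
  m=-2: Y*=-0.132810-0.095296i  Y=-0.040725-0.105744i  product -0.004668+0.017925i
  m=-1: Y*=-0.279384-0.089864i  Y=-0.189696+0.276335i  product +0.077831-0.060157i
  m=+0: Y*=+0.211464-0.000000i  Y=-0.065357+0.000000i  product -0.013821+0.000000i
  m=+1: Y*=+0.279384-0.089864i  Y=+0.189696+0.276335i  product +0.077831+0.060157i
  m=+2: Y*=-0.132810+0.095296i  Y=-0.040725+0.105744i  product -0.004668-0.017925i
  m=+3: Y*=-0.214628+0.289961i  Y=+0.303925-0.072436i  product -0.044227+0.103673i
  m=+4: Y*=-0.010154+0.030035i  Y=+0.193506+0.175005i  product -0.007221+0.004035i
  m=+5: Y*=+0.005355-0.361900i  Y=+0.022081-0.164232i  product -0.059317-0.008871i
  m=+6: Y*=-0.128892-0.422042i  Y=+0.393055-0.198641i  product -0.134496-0.140282i
  m=+7: Y*=-0.156766-0.225447i  Y=+0.324737+0.177939i  product -0.010792-0.101106i
  m=+8: Y*=-0.075060-0.057297i  Y=+0.015795+0.156916i  product +0.007805-0.012683i
Accumulated sum -0.363994+0.000000i; after 4π/(2l+1) scaling, -0.269064+0.000000i ⇒ P_8 = -0.269064

-0.269064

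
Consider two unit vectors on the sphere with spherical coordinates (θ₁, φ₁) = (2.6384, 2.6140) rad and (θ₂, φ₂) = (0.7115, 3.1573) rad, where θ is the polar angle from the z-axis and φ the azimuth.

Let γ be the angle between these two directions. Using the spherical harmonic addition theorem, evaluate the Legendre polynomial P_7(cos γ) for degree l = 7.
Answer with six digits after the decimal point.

0.029534

Expand P_7 via completeness: Σ_{m} conj(Y_{7,m}) at Ω₁ times Y_{7,m} at Ω₂ —
  term(m=-7) = (-0.000061, 0.000047)   from Y*(Ω₁)=(0.002583, -0.001589), Y(Ω₂)=(-0.025155, 0.002777)
  term(m=-6) = (0.002248, -0.000267)   from Y*(Ω₁)=(0.020605, -0.000494), Y(Ω₂)=(0.109349, -0.010336)
  term(m=-5) = (-0.022008, -0.009963)   from Y*(Ω₁)=(0.075229, 0.041453), Y(Ω₂)=(-0.280383, 0.022066)
  term(m=-4) = (0.061896, 0.090008)   from Y*(Ω₁)=(0.124616, 0.208092), Y(Ω₂)=(0.449474, -0.028277)
  term(m=-3) = (-0.010067, -0.170131)   from Y*(Ω₁)=(0.005436, 0.453704), Y(Ω₂)=(-0.375194, 0.017693)
  term(m=-2) = (0.011598, -0.022051)   from Y*(Ω₁)=(-0.232679, 0.410551), Y(Ω₂)=(-0.052771, 0.001658)
  term(m=-1) = (-0.010153, 0.006131)   from Y*(Ω₁)=(-0.025959, 0.015126), Y(Ω₂)=(0.394717, -0.006200)
  term(m=+0) = (-0.031655, 0.000000)   from Y*(Ω₁)=(0.448812, -0.000000), Y(Ω₂)=(-0.070530, 0.000000)
  term(m=+1) = (-0.010153, -0.006131)   from Y*(Ω₁)=(0.025959, 0.015126), Y(Ω₂)=(-0.394717, -0.006200)
  term(m=+2) = (0.011598, 0.022051)   from Y*(Ω₁)=(-0.232679, -0.410551), Y(Ω₂)=(-0.052771, -0.001658)
  term(m=+3) = (-0.010067, 0.170131)   from Y*(Ω₁)=(-0.005436, 0.453704), Y(Ω₂)=(0.375194, 0.017693)
  term(m=+4) = (0.061896, -0.090008)   from Y*(Ω₁)=(0.124616, -0.208092), Y(Ω₂)=(0.449474, 0.028277)
  term(m=+5) = (-0.022008, 0.009963)   from Y*(Ω₁)=(-0.075229, 0.041453), Y(Ω₂)=(0.280383, 0.022066)
  term(m=+6) = (0.002248, 0.000267)   from Y*(Ω₁)=(0.020605, 0.000494), Y(Ω₂)=(0.109349, 0.010336)
  term(m=+7) = (-0.000061, -0.000047)   from Y*(Ω₁)=(-0.002583, -0.001589), Y(Ω₂)=(0.025155, 0.002777)
Σ over m = (0.035254, -0.000000); ×(4π/15) → (0.029534, -0.000000). Real part: 0.029534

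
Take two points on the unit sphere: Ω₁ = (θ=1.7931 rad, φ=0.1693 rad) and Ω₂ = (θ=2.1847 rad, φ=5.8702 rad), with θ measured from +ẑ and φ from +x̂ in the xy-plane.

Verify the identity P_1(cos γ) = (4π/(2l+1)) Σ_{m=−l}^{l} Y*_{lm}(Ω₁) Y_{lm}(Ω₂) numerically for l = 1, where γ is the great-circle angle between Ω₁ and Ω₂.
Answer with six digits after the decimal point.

Summing Y*_{l m}(θ₁,φ₁)·Y_{l m}(θ₂,φ₂) over m ∈ [−1, 1]; prefactor 4π/(2·1+1) = 4.188790:
  m=-1: Y*=(0.332174, 0.056781)  Y=(0.258666, 0.113343)  product (0.079486, 0.052337)
  m=+0: Y*=(-0.107726, -0.000000)  Y=(-0.281466, 0.000000)  product (0.030321, 0.000000)
  m=+1: Y*=(-0.332174, 0.056781)  Y=(-0.258666, 0.113343)  product (0.079486, -0.052337)
Total Σ_m = (0.189294, 0.000000). Multiply by 4.188790: (0.792912, 0.000000). P_1(cos γ) = 0.792912

0.792912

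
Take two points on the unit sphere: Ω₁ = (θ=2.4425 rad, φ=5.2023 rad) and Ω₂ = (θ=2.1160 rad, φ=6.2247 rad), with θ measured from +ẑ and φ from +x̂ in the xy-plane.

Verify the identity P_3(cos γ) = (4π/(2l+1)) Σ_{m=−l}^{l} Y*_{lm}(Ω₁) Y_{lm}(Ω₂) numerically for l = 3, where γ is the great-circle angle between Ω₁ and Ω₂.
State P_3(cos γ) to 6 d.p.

-0.226392

Expand P_3 via completeness: Σ_{m} conj(Y_{3,m}) at Ω₁ times Y_{3,m} at Ω₂ —
  m=-3: Y*=-0.110622+0.011218i  Y=+0.256792+0.045524i  product -0.028917-0.002155i
  m=-2: Y*=+0.180495+0.269007i  Y=-0.384811-0.045218i  product -0.057292-0.111678i
  m=-1: Y*=+0.188813-0.354064i  Y=+0.095084+0.005567i  product +0.019924-0.032615i
  m=+0: Y*=+0.020170-0.000000i  Y=+0.320346+0.000000i  product +0.006461+0.000000i
  m=+1: Y*=-0.188813-0.354064i  Y=-0.095084+0.005567i  product +0.019924+0.032615i
  m=+2: Y*=+0.180495-0.269007i  Y=-0.384811+0.045218i  product -0.057292+0.111678i
  m=+3: Y*=+0.110622+0.011218i  Y=-0.256792+0.045524i  product -0.028917+0.002155i
Accumulated sum -0.126110+0.000000i; after 4π/(2l+1) scaling, -0.226392+0.000000i ⇒ P_3 = -0.226392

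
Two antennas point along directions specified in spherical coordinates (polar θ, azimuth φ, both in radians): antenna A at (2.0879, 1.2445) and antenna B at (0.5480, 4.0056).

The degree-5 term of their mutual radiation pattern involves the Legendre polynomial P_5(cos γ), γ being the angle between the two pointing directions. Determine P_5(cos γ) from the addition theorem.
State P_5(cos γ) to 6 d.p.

Addition theorem: P_5(cos γ) = (4π/11) Σ_m Y*_{lm}(Ω₁) Y_{lm}(Ω₂), m = −5…5:
  [-5]  conj(Y_{5,-5})(Ω₁) = (0.229920, -0.013970) ; Y_{5,-5}(Ω₂) = (0.006811, -0.016460) ; Δ = (0.001336, -0.003880)
  [-4]  conj(Y_{5,-4})(Ω₁) = (-0.108744, 0.399737) ; Y_{5,-4}(Ω₂) = (-0.087768, 0.028544) ; Δ = (-0.001866, -0.038188)
  [-3]  conj(Y_{5,-3})(Ω₁) = (-0.226196, -0.152077) ; Y_{5,-3}(Ω₂) = (0.231819, 0.141993) ; Δ = (-0.030843, -0.067372)
  [-2]  conj(Y_{5,-2})(Ω₁) = (-0.134201, 0.102571) ; Y_{5,-2}(Ω₂) = (-0.072894, -0.459824) ; Δ = (0.056947, 0.054232)
  [-1]  conj(Y_{5,-1})(Ω₁) = (-0.104163, -0.307817) ; Y_{5,-1}(Ω₂) = (-0.211003, 0.247087) ; Δ = (0.098036, 0.039213)
  [+0]  conj(Y_{5,0})(Ω₁) = (-0.095698, -0.000000) ; Y_{5,0}(Ω₂) = (-0.255394, 0.000000) ; Δ = (0.024441, 0.000000)
  [+1]  conj(Y_{5,1})(Ω₁) = (0.104163, -0.307817) ; Y_{5,1}(Ω₂) = (0.211003, 0.247087) ; Δ = (0.098036, -0.039213)
  [+2]  conj(Y_{5,2})(Ω₁) = (-0.134201, -0.102571) ; Y_{5,2}(Ω₂) = (-0.072894, 0.459824) ; Δ = (0.056947, -0.054232)
  [+3]  conj(Y_{5,3})(Ω₁) = (0.226196, -0.152077) ; Y_{5,3}(Ω₂) = (-0.231819, 0.141993) ; Δ = (-0.030843, 0.067372)
  [+4]  conj(Y_{5,4})(Ω₁) = (-0.108744, -0.399737) ; Y_{5,4}(Ω₂) = (-0.087768, -0.028544) ; Δ = (-0.001866, 0.038188)
  [+5]  conj(Y_{5,5})(Ω₁) = (-0.229920, -0.013970) ; Y_{5,5}(Ω₂) = (-0.006811, -0.016460) ; Δ = (0.001336, 0.003880)
Accumulated sum (0.271662, 0.000000); after 4π/(2l+1) scaling, (0.310345, 0.000000) ⇒ P_5 = 0.310345

0.310345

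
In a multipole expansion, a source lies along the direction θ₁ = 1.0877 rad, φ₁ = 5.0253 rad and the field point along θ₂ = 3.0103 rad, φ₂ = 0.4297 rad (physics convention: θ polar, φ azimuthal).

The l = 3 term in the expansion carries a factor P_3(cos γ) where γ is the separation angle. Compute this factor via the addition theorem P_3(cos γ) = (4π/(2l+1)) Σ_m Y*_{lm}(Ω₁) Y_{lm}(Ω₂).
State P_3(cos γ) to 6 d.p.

0.444753

Summing Y*_{l m}(θ₁,φ₁)·Y_{l m}(θ₂,φ₂) over m ∈ [−3, 3]; prefactor 4π/(2·3+1) = 1.795196:
  [-3]  conj(Y_{3,-3})(Ω₁) = (-0.233774, 0.171188) ; Y_{3,-3}(Ω₂) = (0.000260, -0.000899) ; Δ = (0.000093, 0.000255)
  [-2]  conj(Y_{3,-2})(Ω₁) = (-0.301740, -0.218078) ; Y_{3,-2}(Ω₂) = (-0.011337, 0.013153) ; Δ = (0.006289, -0.001496)
  [-1]  conj(Y_{3,-1})(Ω₁) = (0.006952, -0.021487) ; Y_{3,-1}(Ω₂) = (0.150556, -0.068994) ; Δ = (-0.000436, -0.003715)
  [+0]  conj(Y_{3,0})(Ω₁) = (-0.333019, -0.000000) ; Y_{3,0}(Ω₂) = (-0.708225, 0.000000) ; Δ = (0.235853, 0.000000)
  [+1]  conj(Y_{3,1})(Ω₁) = (-0.006952, -0.021487) ; Y_{3,1}(Ω₂) = (-0.150556, -0.068994) ; Δ = (-0.000436, 0.003715)
  [+2]  conj(Y_{3,2})(Ω₁) = (-0.301740, 0.218078) ; Y_{3,2}(Ω₂) = (-0.011337, -0.013153) ; Δ = (0.006289, 0.001496)
  [+3]  conj(Y_{3,3})(Ω₁) = (0.233774, 0.171188) ; Y_{3,3}(Ω₂) = (-0.000260, -0.000899) ; Δ = (0.000093, -0.000255)
Accumulated sum (0.247746, 0.000000); after 4π/(2l+1) scaling, (0.444753, 0.000000) ⇒ P_3 = 0.444753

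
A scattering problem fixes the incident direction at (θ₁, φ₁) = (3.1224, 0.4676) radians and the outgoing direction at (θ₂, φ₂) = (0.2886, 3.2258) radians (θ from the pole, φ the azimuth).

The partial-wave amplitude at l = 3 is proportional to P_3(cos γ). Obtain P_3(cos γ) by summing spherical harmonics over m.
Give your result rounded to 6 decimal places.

Addition theorem: P_3(cos γ) = (4π/7) Σ_m Y*_{lm}(Ω₁) Y_{lm}(Ω₂), m = −3…3:
  [-3]  conj(Y_{3,-3})(Ω₁) = +0.000000+0.000003i ; Y_{3,-3}(Ω₂) = -0.009314+0.002404i ; Δ = -0.000000-0.000000i
  [-2]  conj(Y_{3,-2})(Ω₁) = -0.000223-0.000303i ; Y_{3,-2}(Ω₂) = +0.078237-0.013302i ; Δ = -0.000022-0.000021i
  [-1]  conj(Y_{3,-1})(Ω₁) = +0.022136+0.011177i ; Y_{3,-1}(Ω₂) = -0.329497+0.027812i ; Δ = -0.007605-0.003067i
  [+0]  conj(Y_{3,0})(Ω₁) = -0.745528-0.000000i ; Y_{3,0}(Ω₂) = +0.570595+0.000000i ; Δ = -0.425394-0.000000i
  [+1]  conj(Y_{3,1})(Ω₁) = -0.022136+0.011177i ; Y_{3,1}(Ω₂) = +0.329497+0.027812i ; Δ = -0.007605+0.003067i
  [+2]  conj(Y_{3,2})(Ω₁) = -0.000223+0.000303i ; Y_{3,2}(Ω₂) = +0.078237+0.013302i ; Δ = -0.000022+0.000021i
  [+3]  conj(Y_{3,3})(Ω₁) = -0.000000+0.000003i ; Y_{3,3}(Ω₂) = +0.009314+0.002404i ; Δ = -0.000000+0.000000i
Total Σ_m = -0.440646-0.000000i. Multiply by 1.795196: -0.791047-0.000000i. P_3(cos γ) = -0.791047

-0.791047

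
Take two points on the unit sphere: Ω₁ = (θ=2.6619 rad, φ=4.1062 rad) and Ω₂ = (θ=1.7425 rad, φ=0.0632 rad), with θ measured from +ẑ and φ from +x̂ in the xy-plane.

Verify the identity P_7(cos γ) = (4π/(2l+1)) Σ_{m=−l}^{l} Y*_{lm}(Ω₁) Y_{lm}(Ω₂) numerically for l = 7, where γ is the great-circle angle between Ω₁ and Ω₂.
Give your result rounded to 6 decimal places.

Summing Y*_{l m}(θ₁,φ₁)·Y_{l m}(θ₂,φ₂) over m ∈ [−7, 7]; prefactor 4π/(2·7+1) = 0.837758:
  [-7]  conj(Y_{7,-7})(Ω₁) = -0.001989-0.001008i ; Y_{7,-7}(Ω₂) = +0.407386-0.192985i ; Δ = -0.001005-0.000027i
  [-6]  conj(Y_{7,-6})(Ω₁) = -0.014108+0.007626i ; Y_{7,-6}(Ω₂) = -0.271711+0.108273i ; Δ = +0.003008-0.003600i
  [-5]  conj(Y_{7,-5})(Ω₁) = -0.007830+0.070480i ; Y_{7,-5}(Ω₂) = -0.200951+0.065702i ; Δ = -0.003057-0.014677i
  [-4]  conj(Y_{7,-4})(Ω₁) = +0.161001+0.140310i ; Y_{7,-4}(Ω₂) = +0.299829-0.077454i ; Δ = +0.059140+0.029599i
  [-3]  conj(Y_{7,-3})(Ω₁) = +0.417801-0.105691i ; Y_{7,-3}(Ω₂) = +0.124204-0.023835i ; Δ = +0.049373-0.023086i
  [-2]  conj(Y_{7,-2})(Ω₁) = +0.176309-0.470663i ; Y_{7,-2}(Ω₂) = -0.306641+0.038967i ; Δ = -0.035723+0.151195i
  [-1]  conj(Y_{7,-1})(Ω₁) = -0.063357-0.091389i ; Y_{7,-1}(Ω₂) = -0.092334+0.005843i ; Δ = +0.006384+0.008068i
  [+0]  conj(Y_{7,0})(Ω₁) = +0.436415-0.000000i ; Y_{7,0}(Ω₂) = +0.307825+0.000000i ; Δ = +0.134340+0.000000i
  [+1]  conj(Y_{7,1})(Ω₁) = +0.063357-0.091389i ; Y_{7,1}(Ω₂) = +0.092334+0.005843i ; Δ = +0.006384-0.008068i
  [+2]  conj(Y_{7,2})(Ω₁) = +0.176309+0.470663i ; Y_{7,2}(Ω₂) = -0.306641-0.038967i ; Δ = -0.035723-0.151195i
  [+3]  conj(Y_{7,3})(Ω₁) = -0.417801-0.105691i ; Y_{7,3}(Ω₂) = -0.124204-0.023835i ; Δ = +0.049373+0.023086i
  [+4]  conj(Y_{7,4})(Ω₁) = +0.161001-0.140310i ; Y_{7,4}(Ω₂) = +0.299829+0.077454i ; Δ = +0.059140-0.029599i
  [+5]  conj(Y_{7,5})(Ω₁) = +0.007830+0.070480i ; Y_{7,5}(Ω₂) = +0.200951+0.065702i ; Δ = -0.003057+0.014677i
  [+6]  conj(Y_{7,6})(Ω₁) = -0.014108-0.007626i ; Y_{7,6}(Ω₂) = -0.271711-0.108273i ; Δ = +0.003008+0.003600i
  [+7]  conj(Y_{7,7})(Ω₁) = +0.001989-0.001008i ; Y_{7,7}(Ω₂) = -0.407386-0.192985i ; Δ = -0.001005+0.000027i
Accumulated sum +0.290580-0.000000i; after 4π/(2l+1) scaling, +0.243435-0.000000i ⇒ P_7 = 0.243435

0.243435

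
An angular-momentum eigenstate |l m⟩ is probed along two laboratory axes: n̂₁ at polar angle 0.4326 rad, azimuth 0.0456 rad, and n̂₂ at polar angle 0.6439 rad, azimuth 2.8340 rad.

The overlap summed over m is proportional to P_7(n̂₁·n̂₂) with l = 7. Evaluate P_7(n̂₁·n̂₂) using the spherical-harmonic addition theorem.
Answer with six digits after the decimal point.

Summing Y*_{l m}(θ₁,φ₁)·Y_{l m}(θ₂,φ₂) over m ∈ [−7, 7]; prefactor 4π/(2·7+1) = 0.837758:
  m=-7: +0.001081+0.000357i × +0.007727-0.011734i = +0.000013-0.000010i  (running Σ = +0.000013-0.000010i)
  m=-6: +0.008879+0.002492i × -0.019002+0.067409i = -0.000337+0.000551i  (running Σ = -0.000324+0.000541i)
  m=-5: +0.044970+0.010435i × -0.006870-0.209158i = +0.001874-0.009477i  (running Σ = +0.001549-0.008936i)
  m=-4: +0.156150+0.028802i × +0.135272+0.381890i = +0.010123+0.063528i  (running Σ = +0.011673+0.054592i)
  m=-3: +0.369466+0.050861i × -0.278659-0.368070i = -0.084235-0.150162i  (running Σ = -0.072562-0.095570i)
  m=-2: +0.534133+0.048848i × +0.115816+0.081843i = +0.057863+0.049373i  (running Σ = -0.014699-0.046198i)
  m=-1: +0.273102+0.012462i × +0.325365+0.103361i = +0.087570+0.032283i  (running Σ = +0.072871-0.013915i)
  m=0: -0.368469-0.000000i × -0.260812+0.000000i = +0.096101+0.000000i  (running Σ = +0.168972-0.013915i)
  m=1: -0.273102+0.012462i × -0.325365+0.103361i = +0.087570-0.032283i  (running Σ = +0.256542-0.046198i)
  m=2: +0.534133-0.048848i × +0.115816-0.081843i = +0.057863-0.049373i  (running Σ = +0.314406-0.095570i)
  m=3: -0.369466+0.050861i × +0.278659-0.368070i = -0.084235+0.150162i  (running Σ = +0.230171+0.054592i)
  m=4: +0.156150-0.028802i × +0.135272-0.381890i = +0.010123-0.063528i  (running Σ = +0.240294-0.008936i)
  m=5: -0.044970+0.010435i × +0.006870-0.209158i = +0.001874+0.009477i  (running Σ = +0.242168+0.000541i)
  m=6: +0.008879-0.002492i × -0.019002-0.067409i = -0.000337-0.000551i  (running Σ = +0.241831-0.000010i)
  m=7: -0.001081+0.000357i × -0.007727-0.011734i = +0.000013+0.000010i  (running Σ = +0.241843-0.000000i)
Total Σ_m = +0.241843-0.000000i. Multiply by 0.837758: +0.202606-0.000000i. P_7(cos γ) = 0.202606

0.202606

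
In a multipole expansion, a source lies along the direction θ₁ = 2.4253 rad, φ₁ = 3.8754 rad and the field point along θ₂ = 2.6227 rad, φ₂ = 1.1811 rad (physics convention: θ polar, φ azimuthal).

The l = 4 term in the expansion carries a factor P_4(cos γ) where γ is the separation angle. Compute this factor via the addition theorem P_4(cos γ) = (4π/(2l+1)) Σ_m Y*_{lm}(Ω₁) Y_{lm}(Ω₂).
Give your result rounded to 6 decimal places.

Expand P_4 via completeness: Σ_{m} conj(Y_{4,m}) at Ω₁ times Y_{4,m} at Ω₂ —
  term(m=-4) = (-0.000477, -0.002149)   from Y*(Ω₁)=(-0.080504, 0.016853), Y(Ω₂)=(0.000321, 0.026764)
  term(m=-3) = (-0.008039, 0.034501)   from Y*(Ω₁)=(-0.157575, 0.215834), Y(Ω₂)=(0.122011, -0.051831)
  term(m=-2) = (0.094745, -0.118075)   from Y*(Ω₁)=(0.044298, 0.427799), Y(Ω₂)=(-0.250387, -0.247397)
  term(m=-1) = (-0.096310, 0.046202)   from Y*(Ω₁)=(0.170892, 0.154110), Y(Ω₂)=(-0.176349, 0.429387)
  term(m=+0) = (-0.008569, -0.000000)   from Y*(Ω₁)=(-0.289798, -0.000000), Y(Ω₂)=(0.029570, 0.000000)
  term(m=+1) = (-0.096310, -0.046202)   from Y*(Ω₁)=(-0.170892, 0.154110), Y(Ω₂)=(0.176349, 0.429387)
  term(m=+2) = (0.094745, 0.118075)   from Y*(Ω₁)=(0.044298, -0.427799), Y(Ω₂)=(-0.250387, 0.247397)
  term(m=+3) = (-0.008039, -0.034501)   from Y*(Ω₁)=(0.157575, 0.215834), Y(Ω₂)=(-0.122011, -0.051831)
  term(m=+4) = (-0.000477, 0.002149)   from Y*(Ω₁)=(-0.080504, -0.016853), Y(Ω₂)=(0.000321, -0.026764)
Σ over m = (-0.028731, -0.000000); ×(4π/9) → (-0.040116, -0.000000). Real part: -0.040116

-0.040116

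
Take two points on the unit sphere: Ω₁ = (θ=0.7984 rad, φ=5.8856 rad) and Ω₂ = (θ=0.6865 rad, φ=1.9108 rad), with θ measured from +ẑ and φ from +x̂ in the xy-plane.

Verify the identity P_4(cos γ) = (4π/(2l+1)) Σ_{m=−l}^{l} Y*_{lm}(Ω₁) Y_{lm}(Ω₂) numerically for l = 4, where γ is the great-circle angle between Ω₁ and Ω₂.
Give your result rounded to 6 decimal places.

0.182069

Expand P_4 via completeness: Σ_{m} conj(Y_{4,m}) at Ω₁ times Y_{4,m} at Ω₂ —
  term(m=-4) = (-0.008167, -0.001581)   from Y*(Ω₁)=(-0.002276, -0.116439), Y(Ω₂)=(0.014944, -0.069844)
  term(m=-3) = (0.063369, -0.047376)   from Y*(Ω₁)=(0.118461, -0.298283), Y(Ω₂)=(0.210067, 0.129020)
  term(m=-2) = (-0.016909, 0.176302)   from Y*(Ω₁)=(0.289454, -0.295167), Y(Ω₂)=(-0.333123, 0.269388)
  term(m=-1) = (-0.017917, -0.019718)   from Y*(Ω₁)=(0.089169, -0.037447), Y(Ω₂)=(-0.091871, -0.259714)
  term(m=+0) = (0.089645, 0.000000)   from Y*(Ω₁)=(-0.350054, -0.000000), Y(Ω₂)=(-0.256090, 0.000000)
  term(m=+1) = (-0.017917, 0.019718)   from Y*(Ω₁)=(-0.089169, -0.037447), Y(Ω₂)=(0.091871, -0.259714)
  term(m=+2) = (-0.016909, -0.176302)   from Y*(Ω₁)=(0.289454, 0.295167), Y(Ω₂)=(-0.333123, -0.269388)
  term(m=+3) = (0.063369, 0.047376)   from Y*(Ω₁)=(-0.118461, -0.298283), Y(Ω₂)=(-0.210067, 0.129020)
  term(m=+4) = (-0.008167, 0.001581)   from Y*(Ω₁)=(-0.002276, 0.116439), Y(Ω₂)=(0.014944, 0.069844)
Σ over m = (0.130397, 0.000000); ×(4π/9) → (0.182069, 0.000000). Real part: 0.182069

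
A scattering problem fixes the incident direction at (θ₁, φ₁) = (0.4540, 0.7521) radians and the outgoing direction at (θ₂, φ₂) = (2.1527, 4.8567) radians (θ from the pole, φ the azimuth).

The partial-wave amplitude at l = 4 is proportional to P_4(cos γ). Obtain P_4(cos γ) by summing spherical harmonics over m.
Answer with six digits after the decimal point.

Addition theorem: P_4(cos γ) = (4π/9) Σ_m Y*_{lm}(Ω₁) Y_{lm}(Ω₂), m = −4…4:
  m=-4: -0.016226+0.002174i × +0.180630-0.117633i = -0.002675+0.002301i  (running Σ = -0.002675+0.002301i)
  m=-3: -0.060069+0.073452i × +0.168279+0.364101i = -0.036852-0.009511i  (running Σ = -0.039527-0.007209i)
  m=-2: +0.019926+0.298758i × -0.249450+0.074065i = -0.027098-0.073049i  (running Σ = -0.066625-0.080259i)
  m=-1: +0.361331+0.338034i × +0.027661+0.190342i = -0.054348+0.078127i  (running Σ = -0.120973-0.002132i)
  m=0: +0.169390-0.000000i × -0.303450+0.000000i = -0.051402+0.000000i  (running Σ = -0.172374-0.002132i)
  m=1: -0.361331+0.338034i × -0.027661+0.190342i = -0.054348-0.078127i  (running Σ = -0.226722-0.080259i)
  m=2: +0.019926-0.298758i × -0.249450-0.074065i = -0.027098+0.073049i  (running Σ = -0.253820-0.007209i)
  m=3: +0.060069+0.073452i × -0.168279+0.364101i = -0.036852+0.009511i  (running Σ = -0.290672+0.002301i)
  m=4: -0.016226-0.002174i × +0.180630+0.117633i = -0.002675-0.002301i  (running Σ = -0.293347-0.000000i)
Accumulated sum -0.293347-0.000000i; after 4π/(2l+1) scaling, -0.409590-0.000000i ⇒ P_4 = -0.409590

-0.409590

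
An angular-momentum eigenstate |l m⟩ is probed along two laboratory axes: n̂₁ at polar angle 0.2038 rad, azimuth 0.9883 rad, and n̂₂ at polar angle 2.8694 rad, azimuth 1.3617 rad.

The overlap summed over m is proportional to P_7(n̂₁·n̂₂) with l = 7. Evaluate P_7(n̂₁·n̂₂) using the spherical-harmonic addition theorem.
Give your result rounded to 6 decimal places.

0.388644

Addition theorem: P_7(cos γ) = (4π/15) Σ_m Y*_{lm}(Ω₁) Y_{lm}(Ω₂), m = −7…7:
  m=-7: 0.00001 + 0.00000j × -0.00005 + 0.00001j = -0.00000 - 0.00000j  (running Σ = -0.00000 - 0.00000j)
  m=-6: 0.00012 - 0.00004j × 0.00021 + 0.00065j = 0.00000 + 0.00000j  (running Σ = 0.00000 + 0.00000j)
  m=-5: 0.00032 - 0.00139j × 0.00493 - 0.00286j = -0.00000 - 0.00001j  (running Σ = -0.00000 - 0.00001j)
  m=-4: -0.00786 - 0.00828j × -0.02242 - 0.02483j = -0.00003 + 0.00038j  (running Σ = -0.00003 + 0.00037j)
  m=-3: -0.06431 + 0.01148j × -0.08182 + 0.11286j = 0.00397 - 0.00820j  (running Σ = 0.00393 - 0.00783j)
  m=-2: -0.10166 + 0.23661j × 0.35859 + 0.15936j = -0.07416 + 0.06864j  (running Σ = -0.07022 + 0.06082j)
  m=-1: 0.33854 + 0.51392j × 0.13100 - 0.61736j = 0.36162 - 0.14168j  (running Σ = 0.29140 - 0.08086j)
  m=0: 0.54295 + 0.00000j × -0.21896 + 0.00000j = -0.11889 + 0.00000j  (running Σ = 0.17251 - 0.08086j)
  m=1: -0.33854 + 0.51392j × -0.13100 - 0.61736j = 0.36162 + 0.14168j  (running Σ = 0.53413 + 0.06082j)
  m=2: -0.10166 - 0.23661j × 0.35859 - 0.15936j = -0.07416 - 0.06864j  (running Σ = 0.45997 - 0.00783j)
  m=3: 0.06431 + 0.01148j × 0.08182 + 0.11286j = 0.00397 + 0.00820j  (running Σ = 0.46394 + 0.00037j)
  m=4: -0.00786 + 0.00828j × -0.02242 + 0.02483j = -0.00003 - 0.00038j  (running Σ = 0.46391 - 0.00001j)
  m=5: -0.00032 - 0.00139j × -0.00493 - 0.00286j = -0.00000 + 0.00001j  (running Σ = 0.46391 + 0.00000j)
  m=6: 0.00012 + 0.00004j × 0.00021 - 0.00065j = 0.00000 - 0.00000j  (running Σ = 0.46391 - 0.00000j)
  m=7: -0.00001 + 0.00000j × 0.00005 + 0.00001j = -0.00000 + 0.00000j  (running Σ = 0.46391 - 0.00000j)
Σ over m = 0.46391 - 0.00000j; ×(4π/15) → 0.38864 - 0.00000j. Real part: 0.388644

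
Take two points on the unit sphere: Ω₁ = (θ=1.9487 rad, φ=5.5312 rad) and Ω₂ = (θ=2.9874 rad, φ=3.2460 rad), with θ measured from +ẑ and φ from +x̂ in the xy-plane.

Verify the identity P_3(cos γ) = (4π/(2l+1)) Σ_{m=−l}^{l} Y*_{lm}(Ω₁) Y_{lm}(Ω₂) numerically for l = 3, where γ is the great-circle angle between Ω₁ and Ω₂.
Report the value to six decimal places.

-0.356813

Expand P_3 via completeness: Σ_{m} conj(Y_{3,m}) at Ω₁ times Y_{3,m} at Ω₂ —
  m=-3: Y*=-0.21198 - 0.25939j  Y=-0.00144 + 0.00047j  product 0.00043 + 0.00027j
  m=-2: Y*=-0.02175 + 0.32502j  Y=-0.02330 + 0.00494j  product -0.00110 - 0.00768j
  m=-1: Y*=-0.07005 + 0.06551j  Y=-0.19164 + 0.02008j  product 0.01211 - 0.01396j
  m=+0: Y*=0.31935 + 0.00000j  Y=-0.69401 + 0.00000j  product -0.22163 + 0.00000j
  m=+1: Y*=0.07005 + 0.06551j  Y=0.19164 + 0.02008j  product 0.01211 + 0.01396j
  m=+2: Y*=-0.02175 - 0.32502j  Y=-0.02330 - 0.00494j  product -0.00110 + 0.00768j
  m=+3: Y*=0.21198 - 0.25939j  Y=0.00144 + 0.00047j  product 0.00043 - 0.00027j
Σ over m = -0.19876 + 0.00000j; ×(4π/7) → -0.35681 + 0.00000j. Real part: -0.356813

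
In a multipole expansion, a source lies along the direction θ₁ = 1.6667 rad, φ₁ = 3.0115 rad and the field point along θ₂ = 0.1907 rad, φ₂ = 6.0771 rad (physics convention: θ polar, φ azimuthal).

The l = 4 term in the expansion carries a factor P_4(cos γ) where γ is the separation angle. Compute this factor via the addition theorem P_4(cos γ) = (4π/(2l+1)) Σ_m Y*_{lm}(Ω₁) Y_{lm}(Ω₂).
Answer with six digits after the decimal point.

Addition theorem: P_4(cos γ) = (4π/9) Σ_m Y*_{lm}(Ω₁) Y_{lm}(Ω₂), m = −4…4:
  [-4]  conj(Y_{4,-4})(Ω₁) = +0.376948-0.216011i ; Y_{4,-4}(Ω₂) = +0.000388+0.000419i ; Δ = +0.000237+0.000074i
  [-3]  conj(Y_{4,-3})(Ω₁) = +0.109322-0.044973i ; Y_{4,-3}(Ω₂) = +0.006820+0.004851i ; Δ = +0.000964+0.000224i
  [-2]  conj(Y_{4,-2})(Ω₁) = -0.299741+0.079797i ; Y_{4,-2}(Ω₂) = +0.063303+0.027677i ; Δ = -0.021183-0.003245i
  [-1]  conj(Y_{4,-1})(Ω₁) = -0.131266+0.017174i ; Y_{4,-1}(Ω₂) = +0.323058+0.067536i ; Δ = -0.043567-0.003317i
  [+0]  conj(Y_{4,0})(Ω₁) = +0.288568-0.000000i ; Y_{4,0}(Ω₂) = +0.699038+0.000000i ; Δ = +0.201720+0.000000i
  [+1]  conj(Y_{4,1})(Ω₁) = +0.131266+0.017174i ; Y_{4,1}(Ω₂) = -0.323058+0.067536i ; Δ = -0.043567+0.003317i
  [+2]  conj(Y_{4,2})(Ω₁) = -0.299741-0.079797i ; Y_{4,2}(Ω₂) = +0.063303-0.027677i ; Δ = -0.021183+0.003245i
  [+3]  conj(Y_{4,3})(Ω₁) = -0.109322-0.044973i ; Y_{4,3}(Ω₂) = -0.006820+0.004851i ; Δ = +0.000964-0.000224i
  [+4]  conj(Y_{4,4})(Ω₁) = +0.376948+0.216011i ; Y_{4,4}(Ω₂) = +0.000388-0.000419i ; Δ = +0.000237-0.000074i
Accumulated sum +0.074622-0.000000i; after 4π/(2l+1) scaling, +0.104192-0.000000i ⇒ P_4 = 0.104192

0.104192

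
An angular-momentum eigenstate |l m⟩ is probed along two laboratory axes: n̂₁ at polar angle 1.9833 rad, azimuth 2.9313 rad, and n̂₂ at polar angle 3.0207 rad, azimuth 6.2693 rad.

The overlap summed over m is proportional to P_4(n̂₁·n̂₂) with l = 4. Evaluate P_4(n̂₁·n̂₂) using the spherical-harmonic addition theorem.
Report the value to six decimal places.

Term-by-term m-sum for l=4 (normalisation 4π/9 = 1.396263):
  m=-4: +0.207785-0.232358i × +0.000093+0.000005i = +0.000021-0.000021i  (running Σ = +0.000021-0.000021i)
  m=-3: +0.311556-0.227579i × -0.002177-0.000091i = -0.000699+0.000467i  (running Σ = -0.000678+0.000447i)
  m=-2: +0.032054-0.014337i × +0.028685+0.000797i = +0.000931-0.000386i  (running Σ = +0.000252+0.000061i)
  m=-1: -0.318599+0.068005i × -0.220761-0.003066i = +0.070543-0.014036i  (running Σ = +0.070795-0.013975i)
  m=0: -0.097068-0.000000i × +0.785526+0.000000i = -0.076250-0.000000i  (running Σ = -0.005454-0.013975i)
  m=1: +0.318599+0.068005i × +0.220761-0.003066i = +0.070543+0.014036i  (running Σ = +0.065088+0.000061i)
  m=2: +0.032054+0.014337i × +0.028685-0.000797i = +0.000931+0.000386i  (running Σ = +0.066019+0.000447i)
  m=3: -0.311556-0.227579i × +0.002177-0.000091i = -0.000699-0.000467i  (running Σ = +0.065320-0.000021i)
  m=4: +0.207785+0.232358i × +0.000093-0.000005i = +0.000021+0.000021i  (running Σ = +0.065341-0.000000i)
Σ over m = +0.065341-0.000000i; ×(4π/9) → +0.091233-0.000000i. Real part: 0.091233

0.091233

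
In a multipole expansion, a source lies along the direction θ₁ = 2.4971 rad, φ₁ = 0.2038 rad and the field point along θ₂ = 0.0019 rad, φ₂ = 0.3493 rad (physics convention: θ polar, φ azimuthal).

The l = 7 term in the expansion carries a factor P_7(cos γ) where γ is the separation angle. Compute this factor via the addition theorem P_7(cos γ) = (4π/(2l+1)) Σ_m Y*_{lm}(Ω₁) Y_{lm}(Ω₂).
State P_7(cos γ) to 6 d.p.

Summing Y*_{l m}(θ₁,φ₁)·Y_{l m}(θ₂,φ₂) over m ∈ [−7, 7]; prefactor 4π/(2·7+1) = 0.837758:
  m=-7: +0.002030+0.013981i × -0.000000-0.000000i = +0.000000-0.000000i  (running Σ = +0.000000-0.000000i)
  m=-6: -0.023986-0.066121i × -0.000000-0.000000i = -0.000000+0.000000i  (running Σ = -0.000000+0.000000i)
  m=-5: +0.110026+0.178735i × -0.000000-0.000000i = +0.000000-0.000000i  (running Σ = +0.000000-0.000000i)
  m=-4: -0.278180-0.295275i × +0.000000-0.000000i = -0.000000+0.000000i  (running Σ = -0.000000+0.000000i)
  m=-3: +0.377615+0.264710i × +0.000000-0.000000i = +0.000000-0.000000i  (running Σ = +0.000000-0.000000i)
  m=-2: -0.128626-0.055538i × +0.000021-0.000017i = -0.000004+0.000001i  (running Σ = -0.000004+0.000001i)
  m=-1: -0.335189-0.069273i × +0.007298-0.002658i = -0.002630+0.000385i  (running Σ = -0.002634+0.000387i)
  m=0: +0.259296-0.000000i × +1.092493+0.000000i = +0.283280+0.000000i  (running Σ = +0.280646+0.000387i)
  m=1: +0.335189-0.069273i × -0.007298-0.002658i = -0.002630-0.000385i  (running Σ = +0.278015+0.000001i)
  m=2: -0.128626+0.055538i × +0.000021+0.000017i = -0.000004-0.000001i  (running Σ = +0.278012-0.000000i)
  m=3: -0.377615+0.264710i × -0.000000-0.000000i = +0.000000+0.000000i  (running Σ = +0.278012+0.000000i)
  m=4: -0.278180+0.295275i × +0.000000+0.000000i = -0.000000-0.000000i  (running Σ = +0.278012-0.000000i)
  m=5: -0.110026+0.178735i × +0.000000-0.000000i = +0.000000+0.000000i  (running Σ = +0.278012+0.000000i)
  m=6: -0.023986+0.066121i × -0.000000+0.000000i = -0.000000-0.000000i  (running Σ = +0.278012+0.000000i)
  m=7: -0.002030+0.013981i × +0.000000-0.000000i = +0.000000+0.000000i  (running Σ = +0.278012+0.000000i)
Σ over m = +0.278012+0.000000i; ×(4π/15) → +0.232907+0.000000i. Real part: 0.232907

0.232907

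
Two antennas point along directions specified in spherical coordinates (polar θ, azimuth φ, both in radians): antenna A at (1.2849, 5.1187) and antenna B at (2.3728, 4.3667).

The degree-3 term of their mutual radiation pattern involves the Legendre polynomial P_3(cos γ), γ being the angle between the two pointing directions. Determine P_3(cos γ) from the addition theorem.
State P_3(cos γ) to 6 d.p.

Term-by-term m-sum for l=3 (normalisation 4π/7 = 1.795196):
  m=-3: -0.34588 + 0.12699j × 0.12072 - 0.07134j = -0.03270 + 0.04000j  (running Σ = -0.03270 + 0.04000j)
  m=-2: -0.18242 - 0.19263j × 0.27354 + 0.22640j = -0.00629 - 0.09399j  (running Σ = -0.03898 - 0.05399j)
  m=-1: -0.07381 + 0.17155j × -0.12053 + 0.33466j = -0.04852 - 0.04538j  (running Σ = -0.08750 - 0.09936j)
  m=0: -0.27388 + 0.00000j × 0.11184 + 0.00000j = -0.03063 + 0.00000j  (running Σ = -0.11813 - 0.09936j)
  m=1: 0.07381 + 0.17155j × 0.12053 + 0.33466j = -0.04852 + 0.04538j  (running Σ = -0.16665 - 0.05399j)
  m=2: -0.18242 + 0.19263j × 0.27354 - 0.22640j = -0.00629 + 0.09399j  (running Σ = -0.17293 + 0.04000j)
  m=3: 0.34588 + 0.12699j × -0.12072 - 0.07134j = -0.03270 - 0.04000j  (running Σ = -0.20563 - 0.00000j)
Accumulated sum -0.20563 - 0.00000j; after 4π/(2l+1) scaling, -0.36915 - 0.00000j ⇒ P_3 = -0.369145

-0.369145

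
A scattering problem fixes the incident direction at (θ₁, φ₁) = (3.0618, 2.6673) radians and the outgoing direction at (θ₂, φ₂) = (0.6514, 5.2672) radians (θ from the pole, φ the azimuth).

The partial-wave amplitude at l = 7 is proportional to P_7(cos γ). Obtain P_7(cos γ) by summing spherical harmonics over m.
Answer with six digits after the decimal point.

Summing Y*_{l m}(θ₁,φ₁)·Y_{l m}(θ₂,φ₂) over m ∈ [−7, 7]; prefactor 4π/(2·7+1) = 0.837758:
  term(m=-7) = +0.000000+0.000000i   from Y*(Ω₁)=+0.000000-0.000000i, Y(Ω₂)=+0.010178+0.011100i
  term(m=-6) = +0.000000+0.000000i   from Y*(Ω₁)=+0.000000+0.000000i, Y(Ω₂)=+0.072616-0.013760i
  term(m=-5) = +0.000003-0.000001i   from Y*(Ω₁)=+0.000010+0.000010i, Y(Ω₂)=+0.078003-0.202587i
  term(m=-4) = +0.000068-0.000100i   from Y*(Ω₁)=+0.000094+0.000277i, Y(Ω₂)=-0.248674-0.328170i
  term(m=-3) = +0.000109-0.002001i   from Y*(Ω₁)=-0.000649+0.004356i, Y(Ω₂)=-0.452976+0.042540i
  term(m=-2) = -0.002613-0.004930i   from Y*(Ω₁)=-0.027078+0.037753i, Y(Ω₂)=-0.053446+0.107557i
  term(m=-1) = +0.094122+0.056637i   from Y*(Ω₁)=-0.277587+0.142507i, Y(Ω₂)=-0.185451-0.299238i
  term(m=+0) = +0.240693+0.000000i   from Y*(Ω₁)=-0.997287-0.000000i, Y(Ω₂)=-0.241348+0.000000i
  term(m=+1) = +0.094122-0.056637i   from Y*(Ω₁)=+0.277587+0.142507i, Y(Ω₂)=+0.185451-0.299238i
  term(m=+2) = -0.002613+0.004930i   from Y*(Ω₁)=-0.027078-0.037753i, Y(Ω₂)=-0.053446-0.107557i
  term(m=+3) = +0.000109+0.002001i   from Y*(Ω₁)=+0.000649+0.004356i, Y(Ω₂)=+0.452976+0.042540i
  term(m=+4) = +0.000068+0.000100i   from Y*(Ω₁)=+0.000094-0.000277i, Y(Ω₂)=-0.248674+0.328170i
  term(m=+5) = +0.000003+0.000001i   from Y*(Ω₁)=-0.000010+0.000010i, Y(Ω₂)=-0.078003-0.202587i
  term(m=+6) = +0.000000-0.000000i   from Y*(Ω₁)=+0.000000-0.000000i, Y(Ω₂)=+0.072616+0.013760i
  term(m=+7) = +0.000000-0.000000i   from Y*(Ω₁)=-0.000000-0.000000i, Y(Ω₂)=-0.010178+0.011100i
Total Σ_m = +0.424069-0.000000i. Multiply by 0.837758: +0.355267-0.000000i. P_7(cos γ) = 0.355267

0.355267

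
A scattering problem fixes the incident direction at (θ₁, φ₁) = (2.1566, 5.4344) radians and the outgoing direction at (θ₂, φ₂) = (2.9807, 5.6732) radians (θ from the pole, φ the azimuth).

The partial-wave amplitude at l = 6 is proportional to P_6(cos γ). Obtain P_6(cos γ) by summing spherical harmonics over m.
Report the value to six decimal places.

Expand P_6 via completeness: Σ_{m} conj(Y_{6,m}) at Ω₁ times Y_{6,m} at Ω₂ —
  m=-6: Y*=+0.060029+0.150153i  Y=-0.000007-0.000004i  product +0.000000-0.000001i
  m=-5: Y*=+0.167815-0.331629i  Y=+0.000174-0.000016i  product +0.000024-0.000060i
  m=-4: Y*=-0.393338+0.101924i  Y=-0.001744+0.001474i  product +0.000536-0.000758i
  m=-3: Y*=+0.062508+0.042328i  Y=+0.005228-0.019720i  product +0.001162-0.001011i
  m=-2: Y*=+0.040565+0.318263i  Y=+0.042486+0.116093i  product -0.035225+0.018231i
  m=-1: Y*=+0.136310-0.154787i  Y=-0.379005-0.264885i  product -0.092663+0.022558i
  m=+0: Y*=+0.270874-0.000000i  Y=+0.758605+0.000000i  product +0.205486+0.000000i
  m=+1: Y*=-0.136310-0.154787i  Y=+0.379005-0.264885i  product -0.092663-0.022558i
  m=+2: Y*=+0.040565-0.318263i  Y=+0.042486-0.116093i  product -0.035225-0.018231i
  m=+3: Y*=-0.062508+0.042328i  Y=-0.005228-0.019720i  product +0.001162+0.001011i
  m=+4: Y*=-0.393338-0.101924i  Y=-0.001744-0.001474i  product +0.000536+0.000758i
  m=+5: Y*=-0.167815-0.331629i  Y=-0.000174-0.000016i  product +0.000024+0.000060i
  m=+6: Y*=+0.060029-0.150153i  Y=-0.000007+0.000004i  product +0.000000+0.000001i
Σ over m = -0.046846+0.000000i; ×(4π/13) → -0.045283+0.000000i. Real part: -0.045283

-0.045283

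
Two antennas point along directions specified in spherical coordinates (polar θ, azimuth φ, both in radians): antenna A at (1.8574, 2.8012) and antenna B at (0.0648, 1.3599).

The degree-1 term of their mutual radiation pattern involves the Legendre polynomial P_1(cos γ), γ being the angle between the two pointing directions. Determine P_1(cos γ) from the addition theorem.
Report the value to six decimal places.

-0.274082

Addition theorem: P_1(cos γ) = (4π/3) Σ_m Y*_{lm}(Ω₁) Y_{lm}(Ω₂), m = −1…1:
  m=-1: Y*=-0.312387+0.110641i  Y=+0.004683-0.021877i  product +0.000957+0.007352i
  m=+0: Y*=-0.138126-0.000000i  Y=+0.487577+0.000000i  product -0.067347-0.000000i
  m=+1: Y*=+0.312387+0.110641i  Y=-0.004683-0.021877i  product +0.000957-0.007352i
Accumulated sum -0.065432+0.000000i; after 4π/(2l+1) scaling, -0.274082+0.000000i ⇒ P_1 = -0.274082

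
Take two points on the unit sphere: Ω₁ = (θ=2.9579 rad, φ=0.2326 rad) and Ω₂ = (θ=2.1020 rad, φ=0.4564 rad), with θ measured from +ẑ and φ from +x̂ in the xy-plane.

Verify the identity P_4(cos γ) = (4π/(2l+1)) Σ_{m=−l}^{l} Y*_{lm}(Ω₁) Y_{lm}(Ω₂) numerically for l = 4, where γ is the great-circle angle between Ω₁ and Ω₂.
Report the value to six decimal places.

-0.428502

Addition theorem: P_4(cos γ) = (4π/9) Σ_m Y*_{lm}(Ω₁) Y_{lm}(Ω₂), m = −4…4:
  [-4]  conj(Y_{4,-4})(Ω₁) = 0.00029 + 0.00040j ; Y_{4,-4}(Ω₂) = -0.06164 - 0.23666j ; Δ = 0.00008 - 0.00009j
  [-3]  conj(Y_{4,-3})(Ω₁) = -0.00575 - 0.00482j ; Y_{4,-3}(Ω₂) = -0.08137 + 0.39817j ; Δ = 0.00239 - 0.00190j
  [-2]  conj(Y_{4,-2})(Ω₁) = 0.05752 + 0.02887j ; Y_{4,-2}(Ω₂) = 0.12110 - 0.15668j ; Δ = 0.01149 - 0.00552j
  [-1]  conj(Y_{4,-1})(Ω₁) = -0.31138 - 0.07376j ; Y_{4,-1}(Ω₂) = 0.22326 - 0.10961j ; Δ = -0.07760 + 0.01766j
  [+0]  conj(Y_{4,0})(Ω₁) = 0.70922 + 0.00000j ; Y_{4,0}(Ω₂) = -0.25321 + 0.00000j ; Δ = -0.17959 + 0.00000j
  [+1]  conj(Y_{4,1})(Ω₁) = 0.31138 - 0.07376j ; Y_{4,1}(Ω₂) = -0.22326 - 0.10961j ; Δ = -0.07760 - 0.01766j
  [+2]  conj(Y_{4,2})(Ω₁) = 0.05752 - 0.02887j ; Y_{4,2}(Ω₂) = 0.12110 + 0.15668j ; Δ = 0.01149 + 0.00552j
  [+3]  conj(Y_{4,3})(Ω₁) = 0.00575 - 0.00482j ; Y_{4,3}(Ω₂) = 0.08137 + 0.39817j ; Δ = 0.00239 + 0.00190j
  [+4]  conj(Y_{4,4})(Ω₁) = 0.00029 - 0.00040j ; Y_{4,4}(Ω₂) = -0.06164 + 0.23666j ; Δ = 0.00008 + 0.00009j
Total Σ_m = -0.30689 + 0.00000j. Multiply by 1.396263: -0.42850 + 0.00000j. P_4(cos γ) = -0.428502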